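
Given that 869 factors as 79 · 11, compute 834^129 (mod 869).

258

Mod 79: 834 ≡ 44; by Fermat, exponent reduces to 129 mod 78 = 51; 44^51 ≡ 21 (mod 79).
Mod 11: 834 ≡ 9; by Fermat, exponent reduces to 129 mod 10 = 9; 9^9 ≡ 5 (mod 11).
Combine by CRT: x ≡ 21 (mod 79), x ≡ 5 (mod 11) ⇒ x ≡ 258 (mod 869).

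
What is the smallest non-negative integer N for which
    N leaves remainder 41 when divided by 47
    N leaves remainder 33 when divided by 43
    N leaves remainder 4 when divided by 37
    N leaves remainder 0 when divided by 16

648688

From N ≡ 41 (mod 47) write N = 41 + 47t. Substituting into N ≡ 33 (mod 43) gives 47t ≡ 35 (mod 43), and since 4⁻¹ ≡ 11 (mod 43), t ≡ 41. Hence N ≡ 41 + 47·41 = 1968 (mod 2021).
From N ≡ 1968 (mod 2021) write N = 1968 + 2021t. Substituting into N ≡ 4 (mod 37) gives 2021t ≡ 34 (mod 37), and since 23⁻¹ ≡ 29 (mod 37), t ≡ 24. Hence N ≡ 1968 + 2021·24 = 50472 (mod 74777).
From N ≡ 50472 (mod 74777) write N = 50472 + 74777t. Substituting into N ≡ 0 (mod 16) gives 74777t ≡ 8 (mod 16), and since 9⁻¹ ≡ 9 (mod 16), t ≡ 8. Hence N ≡ 50472 + 74777·8 = 648688 (mod 1196432).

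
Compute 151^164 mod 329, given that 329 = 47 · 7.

128

Mod 47: 151 ≡ 10; by Fermat, exponent reduces to 164 mod 46 = 26; 10^26 ≡ 34 (mod 47).
Mod 7: 151 ≡ 4; by Fermat, exponent reduces to 164 mod 6 = 2; 4^2 ≡ 2 (mod 7).
Combine by CRT: x ≡ 34 (mod 47), x ≡ 2 (mod 7) ⇒ x ≡ 128 (mod 329).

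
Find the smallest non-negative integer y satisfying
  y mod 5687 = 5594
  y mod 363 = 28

gcd(5687, 363) = 121 and 121 | (28 − 5594), so the pair is consistent; merging gives y ≡ 11281 (mod 17061), where 17061 = lcm(5687, 363).
The solution is unique modulo lcm(5687, 363) = 17061.

11281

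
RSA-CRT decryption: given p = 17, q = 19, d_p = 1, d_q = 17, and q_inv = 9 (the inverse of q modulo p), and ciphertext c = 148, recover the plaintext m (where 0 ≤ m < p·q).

318

m₁ = c^(d_p) mod p: c ≡ 12 (mod 17), and 12^1 mod 17 = 12.
m₂ = c^(d_q) mod q: c ≡ 15 (mod 19), and 15^17 mod 19 = 14.
h = q_inv·(m₁ − m₂) mod p = 9·(12 − 14) mod 17 = 16.
m = m₂ + h·q = 14 + 16·19 = 318.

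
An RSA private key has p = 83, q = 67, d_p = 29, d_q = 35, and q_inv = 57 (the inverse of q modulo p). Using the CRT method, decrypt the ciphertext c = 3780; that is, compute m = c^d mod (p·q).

4710

m₁ = c^(d_p) mod p: c ≡ 45 (mod 83), and 45^29 mod 83 = 62.
m₂ = c^(d_q) mod q: c ≡ 28 (mod 67), and 28^35 mod 67 = 20.
h = q_inv·(m₁ − m₂) mod p = 57·(62 − 20) mod 83 = 70.
m = m₂ + h·q = 20 + 70·67 = 4710.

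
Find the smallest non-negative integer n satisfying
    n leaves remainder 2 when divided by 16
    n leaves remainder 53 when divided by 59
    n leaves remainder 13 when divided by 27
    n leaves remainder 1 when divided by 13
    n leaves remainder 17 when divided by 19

The moduli are pairwise coprime; M = 16·59·27·13·19 = 6295536.
M/16 = 393471; 393471 ≡ 15 (mod 16); 15·15 ≡ 1, so inverse 15.
M/59 = 106704; 106704 ≡ 32 (mod 59); 32·24 ≡ 1, so inverse 24.
M/27 = 233168; 233168 ≡ 23 (mod 27); 23·20 ≡ 1, so inverse 20.
M/13 = 484272; 484272 ≡ 9 (mod 13); 9·3 ≡ 1, so inverse 3.
M/19 = 331344; 331344 ≡ 3 (mod 19); 3·13 ≡ 1, so inverse 13.
n ≡ 2·393471·15 + 53·106704·24 + 13·233168·20 + 1·484272·3 + 17·331344·13 = 282835138.
282835138 mod 6295536 = 5831554.

5831554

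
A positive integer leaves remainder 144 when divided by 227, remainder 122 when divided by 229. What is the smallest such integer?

2641

From x ≡ 144 (mod 227) write x = 144 + 227t. Substituting into x ≡ 122 (mod 229) gives 227t ≡ 207 (mod 229), and since 227⁻¹ ≡ 114 (mod 229), t ≡ 11. Hence x ≡ 144 + 227·11 = 2641 (mod 51983).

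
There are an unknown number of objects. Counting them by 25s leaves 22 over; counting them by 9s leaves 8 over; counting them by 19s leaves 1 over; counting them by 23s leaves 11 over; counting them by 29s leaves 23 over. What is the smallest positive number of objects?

2381822

The moduli are pairwise coprime; M = 25·9·19·23·29 = 2851425.
M/25 = 114057; 114057 ≡ 7 (mod 25); 7·18 ≡ 1, so inverse 18.
M/9 = 316825; 316825 ≡ 7 (mod 9); 7·4 ≡ 1, so inverse 4.
M/19 = 150075; 150075 ≡ 13 (mod 19); 13·3 ≡ 1, so inverse 3.
M/23 = 123975; 123975 ≡ 5 (mod 23); 5·14 ≡ 1, so inverse 14.
M/29 = 98325; 98325 ≡ 15 (mod 29); 15·2 ≡ 1, so inverse 2.
N ≡ 22·114057·18 + 8·316825·4 + 1·150075·3 + 11·123975·14 + 23·98325·2 = 79370297.
79370297 mod 2851425 = 2381822.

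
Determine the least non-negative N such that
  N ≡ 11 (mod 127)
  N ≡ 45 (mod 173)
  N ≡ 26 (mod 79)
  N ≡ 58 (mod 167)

149545051

Combine the congruences pairwise.
From N ≡ 11 (mod 127) write N = 11 + 127t. Substituting into N ≡ 45 (mod 173) gives 127t ≡ 34 (mod 173), and since 127⁻¹ ≡ 94 (mod 173), t ≡ 82. Hence N ≡ 11 + 127·82 = 10425 (mod 21971).
From N ≡ 10425 (mod 21971) write N = 10425 + 21971t. Substituting into N ≡ 26 (mod 79) gives 21971t ≡ 29 (mod 79), and since 9⁻¹ ≡ 44 (mod 79), t ≡ 12. Hence N ≡ 10425 + 21971·12 = 274077 (mod 1735709).
From N ≡ 274077 (mod 1735709) write N = 274077 + 1735709t. Substituting into N ≡ 58 (mod 167) gives 1735709t ≡ 28 (mod 167), and since 78⁻¹ ≡ 15 (mod 167), t ≡ 86. Hence N ≡ 274077 + 1735709·86 = 149545051 (mod 289863403).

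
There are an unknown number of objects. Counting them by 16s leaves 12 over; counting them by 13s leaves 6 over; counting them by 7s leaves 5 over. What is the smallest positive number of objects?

1020

Combine the congruences pairwise.
From N ≡ 12 (mod 16) write N = 12 + 16t. Substituting into N ≡ 6 (mod 13) gives 16t ≡ 7 (mod 13), and since 3⁻¹ ≡ 9 (mod 13), t ≡ 11. Hence N ≡ 12 + 16·11 = 188 (mod 208).
From N ≡ 188 (mod 208) write N = 188 + 208t. Substituting into N ≡ 5 (mod 7) gives 208t ≡ 6 (mod 7), and since 5⁻¹ ≡ 3 (mod 7), t ≡ 4. Hence N ≡ 188 + 208·4 = 1020 (mod 1456).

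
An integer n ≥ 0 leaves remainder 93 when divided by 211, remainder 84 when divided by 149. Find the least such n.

From n ≡ 93 (mod 211) write n = 93 + 211t. Substituting into n ≡ 84 (mod 149) gives 211t ≡ 140 (mod 149), and since 62⁻¹ ≡ 137 (mod 149), t ≡ 108. Hence n ≡ 93 + 211·108 = 22881 (mod 31439).

22881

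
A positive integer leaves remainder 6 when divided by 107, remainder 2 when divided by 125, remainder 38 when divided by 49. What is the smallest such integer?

163502

The moduli are pairwise coprime; N = 107·125·49 = 655375.
N/107 = 6125; 6125 ≡ 26 (mod 107); 26·70 ≡ 1, so inverse 70.
N/125 = 5243; 5243 ≡ 118 (mod 125); 118·107 ≡ 1, so inverse 107.
N/49 = 13375; 13375 ≡ 47 (mod 49); 47·24 ≡ 1, so inverse 24.
x ≡ 6·6125·70 + 2·5243·107 + 38·13375·24 = 15892502.
15892502 mod 655375 = 163502.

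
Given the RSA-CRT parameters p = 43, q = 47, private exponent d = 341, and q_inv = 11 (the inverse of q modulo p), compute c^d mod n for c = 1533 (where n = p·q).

908

d_p = d mod (p−1) = 341 mod 42 = 5; d_q = d mod (q−1) = 19.
m₁ = c^(d_p) mod p: c ≡ 28 (mod 43), and 28^5 mod 43 = 5.
m₂ = c^(d_q) mod q: c ≡ 29 (mod 47), and 29^19 mod 47 = 15.
h = q_inv·(m₁ − m₂) mod p = 11·(5 − 15) mod 43 = 19.
m = m₂ + h·q = 15 + 19·47 = 908.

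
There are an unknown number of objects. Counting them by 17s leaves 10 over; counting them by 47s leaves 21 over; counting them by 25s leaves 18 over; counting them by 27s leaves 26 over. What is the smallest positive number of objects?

From N ≡ 10 (mod 17) write N = 10 + 17t. Substituting into N ≡ 21 (mod 47) gives 17t ≡ 11 (mod 47), and since 17⁻¹ ≡ 36 (mod 47), t ≡ 20. Hence N ≡ 10 + 17·20 = 350 (mod 799).
From N ≡ 350 (mod 799) write N = 350 + 799t. Substituting into N ≡ 18 (mod 25) gives 799t ≡ 18 (mod 25), and since 24⁻¹ ≡ 24 (mod 25), t ≡ 7. Hence N ≡ 350 + 799·7 = 5943 (mod 19975).
From N ≡ 5943 (mod 19975) write N = 5943 + 19975t. Substituting into N ≡ 26 (mod 27) gives 19975t ≡ 23 (mod 27), and since 22⁻¹ ≡ 16 (mod 27), t ≡ 17. Hence N ≡ 5943 + 19975·17 = 345518 (mod 539325).

345518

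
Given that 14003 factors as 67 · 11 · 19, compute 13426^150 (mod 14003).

Mod 67: 13426 ≡ 26; by Fermat, exponent reduces to 150 mod 66 = 18; 26^18 ≡ 25 (mod 67).
Mod 11: 13426 ≡ 6; since 10 | 150, by Fermat 6^150 ≡ 1 (mod 11).
Mod 19: 13426 ≡ 12; by Fermat, exponent reduces to 150 mod 18 = 6; 12^6 ≡ 1 (mod 19).
Combine by CRT: x ≡ 25 (mod 67), x ≡ 1 (mod 11), x ≡ 1 (mod 19) ⇒ x ≡ 628 (mod 14003).

628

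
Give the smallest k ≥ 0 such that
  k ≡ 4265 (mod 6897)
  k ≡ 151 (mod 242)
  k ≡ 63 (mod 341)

Combine the congruences pairwise.
gcd(6897, 242) = 121 and 121 | (151 − 4265), so the pair is consistent; merging gives k ≡ 4265 (mod 13794), where 13794 = lcm(6897, 242).
gcd(13794, 341) = 11 and 11 | (63 − 4265), so the pair is consistent; merging gives k ≡ 238763 (mod 427614), where 427614 = lcm(13794, 341).
The solution is unique modulo lcm(6897, 242, 341) = 427614.

238763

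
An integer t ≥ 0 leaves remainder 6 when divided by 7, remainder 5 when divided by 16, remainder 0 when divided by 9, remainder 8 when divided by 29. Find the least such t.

The moduli are pairwise coprime; N = 7·16·9·29 = 29232.
N/7 = 4176; 4176 ≡ 4 (mod 7); 4·2 ≡ 1, so inverse 2.
N/16 = 1827; 1827 ≡ 3 (mod 16); 3·11 ≡ 1, so inverse 11.
N/9 = 3248; 3248 ≡ 8 (mod 9); 8·8 ≡ 1, so inverse 8.
N/29 = 1008; 1008 ≡ 22 (mod 29); 22·4 ≡ 1, so inverse 4.
t ≡ 6·4176·2 + 5·1827·11 + 0·3248·8 + 8·1008·4 = 182853.
182853 mod 29232 = 7461.

7461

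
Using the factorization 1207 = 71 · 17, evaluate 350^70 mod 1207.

Mod 71: 350 ≡ 66; since 70 | 70, by Fermat 66^70 ≡ 1 (mod 71).
Mod 17: 350 ≡ 10; by Fermat, exponent reduces to 70 mod 16 = 6; 10^6 ≡ 9 (mod 17).
Combine by CRT: x ≡ 1 (mod 71), x ≡ 9 (mod 17) ⇒ x ≡ 995 (mod 1207).

995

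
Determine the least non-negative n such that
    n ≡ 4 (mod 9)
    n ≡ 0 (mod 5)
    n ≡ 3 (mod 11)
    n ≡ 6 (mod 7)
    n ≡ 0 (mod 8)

From n ≡ 4 (mod 9) write n = 4 + 9t. Substituting into n ≡ 0 (mod 5) gives 9t ≡ 1 (mod 5), and since 4⁻¹ ≡ 4 (mod 5), t ≡ 4. Hence n ≡ 4 + 9·4 = 40 (mod 45).
From n ≡ 40 (mod 45) write n = 40 + 45t. Substituting into n ≡ 3 (mod 11) gives 45t ≡ 7 (mod 11), and since 1⁻¹ ≡ 1 (mod 11), t ≡ 7. Hence n ≡ 40 + 45·7 = 355 (mod 495).
From n ≡ 355 (mod 495) write n = 355 + 495t. Substituting into n ≡ 6 (mod 7) gives 495t ≡ 1 (mod 7), and since 5⁻¹ ≡ 3 (mod 7), t ≡ 3. Hence n ≡ 355 + 495·3 = 1840 (mod 3465).
From n ≡ 1840 (mod 3465) write n = 1840 + 3465t. Substituting into n ≡ 0 (mod 8) gives 3465t ≡ 0 (mod 8), and since 1⁻¹ ≡ 1 (mod 8), t ≡ 0. Hence n ≡ 1840 + 3465·0 = 1840 (mod 27720).

1840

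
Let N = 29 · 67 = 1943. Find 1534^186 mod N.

1891

Mod 29: 1534 ≡ 26; by Fermat, exponent reduces to 186 mod 28 = 18; 26^18 ≡ 6 (mod 29).
Mod 67: 1534 ≡ 60; by Fermat, exponent reduces to 186 mod 66 = 54; 60^54 ≡ 15 (mod 67).
Combine by CRT: x ≡ 6 (mod 29), x ≡ 15 (mod 67) ⇒ x ≡ 1891 (mod 1943).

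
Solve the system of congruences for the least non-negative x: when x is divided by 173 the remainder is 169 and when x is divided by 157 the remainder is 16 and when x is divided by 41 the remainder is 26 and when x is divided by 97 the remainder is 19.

21097519

The moduli are pairwise coprime; N = 173·157·41·97 = 108019297.
N/173 = 624389; 624389 ≡ 32 (mod 173); 32·146 ≡ 1, so inverse 146.
N/157 = 688021; 688021 ≡ 47 (mod 157); 47·147 ≡ 1, so inverse 147.
N/41 = 2634617; 2634617 ≡ 39 (mod 41); 39·20 ≡ 1, so inverse 20.
N/97 = 1113601; 1113601 ≡ 41 (mod 97); 41·71 ≡ 1, so inverse 71.
x ≡ 169·624389·146 + 16·688021·147 + 26·2634617·20 + 19·1113601·71 = 19896648167.
19896648167 mod 108019297 = 21097519.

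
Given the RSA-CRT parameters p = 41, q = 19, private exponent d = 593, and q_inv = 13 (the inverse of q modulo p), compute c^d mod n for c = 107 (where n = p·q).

d_p = d mod (p−1) = 593 mod 40 = 33; d_q = d mod (q−1) = 17.
m₁ = c^(d_p) mod p: c ≡ 25 (mod 41), and 25^33 mod 41 = 4.
m₂ = c^(d_q) mod q: c ≡ 12 (mod 19), and 12^17 mod 19 = 8.
h = q_inv·(m₁ − m₂) mod p = 13·(4 − 8) mod 41 = 30.
m = m₂ + h·q = 8 + 30·19 = 578.

578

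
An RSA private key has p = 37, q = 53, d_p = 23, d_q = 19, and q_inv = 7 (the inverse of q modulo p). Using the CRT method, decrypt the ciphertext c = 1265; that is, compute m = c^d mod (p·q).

1526

m₁ = c^(d_p) mod p: c ≡ 7 (mod 37), and 7^23 mod 37 = 9.
m₂ = c^(d_q) mod q: c ≡ 46 (mod 53), and 46^19 mod 53 = 42.
h = q_inv·(m₁ − m₂) mod p = 7·(9 − 42) mod 37 = 28.
m = m₂ + h·q = 42 + 28·53 = 1526.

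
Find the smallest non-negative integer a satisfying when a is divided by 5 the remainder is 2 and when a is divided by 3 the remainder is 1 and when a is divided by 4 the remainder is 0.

52

Combine the congruences pairwise.
From a ≡ 2 (mod 5) write a = 2 + 5t. Substituting into a ≡ 1 (mod 3) gives 5t ≡ 2 (mod 3), and since 2⁻¹ ≡ 2 (mod 3), t ≡ 1. Hence a ≡ 2 + 5·1 = 7 (mod 15).
From a ≡ 7 (mod 15) write a = 7 + 15t. Substituting into a ≡ 0 (mod 4) gives 15t ≡ 1 (mod 4), and since 3⁻¹ ≡ 3 (mod 4), t ≡ 3. Hence a ≡ 7 + 15·3 = 52 (mod 60).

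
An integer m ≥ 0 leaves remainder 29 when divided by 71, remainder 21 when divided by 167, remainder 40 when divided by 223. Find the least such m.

2407994

The moduli are pairwise coprime; N = 71·167·223 = 2644111.
N/71 = 37241; 37241 ≡ 37 (mod 71); 37·48 ≡ 1, so inverse 48.
N/167 = 15833; 15833 ≡ 135 (mod 167); 135·120 ≡ 1, so inverse 120.
N/223 = 11857; 11857 ≡ 38 (mod 223); 38·135 ≡ 1, so inverse 135.
m ≡ 29·37241·48 + 21·15833·120 + 40·11857·135 = 155766432.
155766432 mod 2644111 = 2407994.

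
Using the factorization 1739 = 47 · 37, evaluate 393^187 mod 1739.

Mod 47: 393 ≡ 17; by Fermat, exponent reduces to 187 mod 46 = 3; 17^3 ≡ 25 (mod 47).
Mod 37: 393 ≡ 23; by Fermat, exponent reduces to 187 mod 36 = 7; 23^7 ≡ 14 (mod 37).
Combine by CRT: x ≡ 25 (mod 47), x ≡ 14 (mod 37) ⇒ x ≡ 495 (mod 1739).

495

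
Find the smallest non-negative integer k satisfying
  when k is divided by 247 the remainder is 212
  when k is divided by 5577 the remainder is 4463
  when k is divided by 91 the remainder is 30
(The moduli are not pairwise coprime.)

166196

gcd(247, 5577) = 13 and 13 | (4463 − 212), so the pair is consistent; merging gives k ≡ 60233 (mod 105963), where 105963 = lcm(247, 5577).
gcd(105963, 91) = 13 and 13 | (30 − 60233), so the pair is consistent; merging gives k ≡ 166196 (mod 741741), where 741741 = lcm(105963, 91).
The solution is unique modulo lcm(247, 5577, 91) = 741741.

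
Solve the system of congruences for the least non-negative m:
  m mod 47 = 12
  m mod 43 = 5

From m ≡ 12 (mod 47) write m = 12 + 47t. Substituting into m ≡ 5 (mod 43) gives 47t ≡ 36 (mod 43), and since 4⁻¹ ≡ 11 (mod 43), t ≡ 9. Hence m ≡ 12 + 47·9 = 435 (mod 2021).

435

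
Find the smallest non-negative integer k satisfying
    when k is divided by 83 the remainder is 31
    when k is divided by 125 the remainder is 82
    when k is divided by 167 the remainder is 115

From k ≡ 31 (mod 83) write k = 31 + 83t. Substituting into k ≡ 82 (mod 125) gives 83t ≡ 51 (mod 125), and since 83⁻¹ ≡ 122 (mod 125), t ≡ 97. Hence k ≡ 31 + 83·97 = 8082 (mod 10375).
From k ≡ 8082 (mod 10375) write k = 8082 + 10375t. Substituting into k ≡ 115 (mod 167) gives 10375t ≡ 49 (mod 167), and since 21⁻¹ ≡ 8 (mod 167), t ≡ 58. Hence k ≡ 8082 + 10375·58 = 609832 (mod 1732625).

609832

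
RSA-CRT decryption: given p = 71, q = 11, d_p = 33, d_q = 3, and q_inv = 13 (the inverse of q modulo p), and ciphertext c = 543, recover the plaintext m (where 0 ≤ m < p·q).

m₁ = c^(d_p) mod p: c ≡ 46 (mod 71), and 46^33 mod 71 = 66.
m₂ = c^(d_q) mod q: c ≡ 4 (mod 11), and 4^3 mod 11 = 9.
h = q_inv·(m₁ − m₂) mod p = 13·(66 − 9) mod 71 = 31.
m = m₂ + h·q = 9 + 31·11 = 350.

350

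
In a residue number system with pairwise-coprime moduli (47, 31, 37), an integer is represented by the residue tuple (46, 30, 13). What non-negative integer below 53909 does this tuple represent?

The moduli are pairwise coprime; N = 47·31·37 = 53909.
N/47 = 1147; 1147 ≡ 19 (mod 47); 19·5 ≡ 1, so inverse 5.
N/31 = 1739; 1739 ≡ 3 (mod 31); 3·21 ≡ 1, so inverse 21.
N/37 = 1457; 1457 ≡ 14 (mod 37); 14·8 ≡ 1, so inverse 8.
x ≡ 46·1147·5 + 30·1739·21 + 13·1457·8 = 1510908.
1510908 mod 53909 = 1456.

1456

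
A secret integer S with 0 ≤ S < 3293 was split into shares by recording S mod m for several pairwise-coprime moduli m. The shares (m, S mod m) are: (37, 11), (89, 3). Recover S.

From S ≡ 11 (mod 37) write S = 11 + 37t. Substituting into S ≡ 3 (mod 89) gives 37t ≡ 81 (mod 89), and since 37⁻¹ ≡ 77 (mod 89), t ≡ 7. Hence S ≡ 11 + 37·7 = 270 (mod 3293).

270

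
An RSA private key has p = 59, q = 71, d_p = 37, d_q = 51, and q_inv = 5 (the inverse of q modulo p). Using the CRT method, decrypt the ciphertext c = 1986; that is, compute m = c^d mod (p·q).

3476

m₁ = c^(d_p) mod p: c ≡ 39 (mod 59), and 39^37 mod 59 = 54.
m₂ = c^(d_q) mod q: c ≡ 69 (mod 71), and 69^51 mod 71 = 68.
h = q_inv·(m₁ − m₂) mod p = 5·(54 − 68) mod 59 = 48.
m = m₂ + h·q = 68 + 48·71 = 3476.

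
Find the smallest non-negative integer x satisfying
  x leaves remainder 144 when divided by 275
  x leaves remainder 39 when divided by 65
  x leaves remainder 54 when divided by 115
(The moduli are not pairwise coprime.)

37544

Combine the congruences pairwise.
gcd(275, 65) = 5 and 5 | (39 − 144), so the pair is consistent; merging gives x ≡ 1794 (mod 3575), where 3575 = lcm(275, 65).
gcd(3575, 115) = 5 and 5 | (54 − 1794), so the pair is consistent; merging gives x ≡ 37544 (mod 82225), where 82225 = lcm(3575, 115).
The solution is unique modulo lcm(275, 65, 115) = 82225.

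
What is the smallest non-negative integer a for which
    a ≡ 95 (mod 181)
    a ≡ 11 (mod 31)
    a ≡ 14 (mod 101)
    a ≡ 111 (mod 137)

40908448

The moduli are pairwise coprime; N = 181·31·101·137 = 77639407.
N/181 = 428947; 428947 ≡ 158 (mod 181); 158·118 ≡ 1, so inverse 118.
N/31 = 2504497; 2504497 ≡ 7 (mod 31); 7·9 ≡ 1, so inverse 9.
N/101 = 768707; 768707 ≡ 97 (mod 101); 97·25 ≡ 1, so inverse 25.
N/137 = 566711; 566711 ≡ 79 (mod 137); 79·111 ≡ 1, so inverse 111.
a ≡ 95·428947·118 + 11·2504497·9 + 14·768707·25 + 111·566711·111 = 12307934754.
12307934754 mod 77639407 = 40908448.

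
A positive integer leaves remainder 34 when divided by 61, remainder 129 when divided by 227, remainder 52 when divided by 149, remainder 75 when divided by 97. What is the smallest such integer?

The moduli are pairwise coprime; M = 61·227·149·97 = 200130691.
M/61 = 3280831; 3280831 ≡ 7 (mod 61); 7·35 ≡ 1, so inverse 35.
M/227 = 881633; 881633 ≡ 192 (mod 227); 192·214 ≡ 1, so inverse 214.
M/149 = 1343159; 1343159 ≡ 73 (mod 149); 73·49 ≡ 1, so inverse 49.
M/97 = 2063203; 2063203 ≡ 13 (mod 97); 13·15 ≡ 1, so inverse 15.
n ≡ 34·3280831·35 + 129·881633·214 + 52·1343159·49 + 75·2063203·15 = 33986021995.
33986021995 mod 200130691 = 163935216.

163935216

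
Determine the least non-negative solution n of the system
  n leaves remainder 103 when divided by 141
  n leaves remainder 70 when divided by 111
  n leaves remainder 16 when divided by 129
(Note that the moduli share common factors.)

Combine the congruences pairwise.
gcd(141, 111) = 3 and 3 | (70 − 103), so the pair is consistent; merging gives n ≡ 1513 (mod 5217), where 5217 = lcm(141, 111).
gcd(5217, 129) = 3 and 3 | (16 − 1513), so the pair is consistent; merging gives n ≡ 100636 (mod 224331), where 224331 = lcm(5217, 129).
The solution is unique modulo lcm(141, 111, 129) = 224331.

100636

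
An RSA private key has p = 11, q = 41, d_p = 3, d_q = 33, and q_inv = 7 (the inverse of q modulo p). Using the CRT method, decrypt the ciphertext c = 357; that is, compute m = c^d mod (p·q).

m₁ = c^(d_p) mod p: c ≡ 5 (mod 11), and 5^3 mod 11 = 4.
m₂ = c^(d_q) mod q: c ≡ 29 (mod 41), and 29^33 mod 41 = 13.
h = q_inv·(m₁ − m₂) mod p = 7·(4 − 13) mod 11 = 3.
m = m₂ + h·q = 13 + 3·41 = 136.

136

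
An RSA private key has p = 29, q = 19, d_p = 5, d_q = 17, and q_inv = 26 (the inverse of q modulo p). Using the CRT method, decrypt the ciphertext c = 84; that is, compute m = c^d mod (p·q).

m₁ = c^(d_p) mod p: c ≡ 26 (mod 29), and 26^5 mod 29 = 18.
m₂ = c^(d_q) mod q: c ≡ 8 (mod 19), and 8^17 mod 19 = 12.
h = q_inv·(m₁ − m₂) mod p = 26·(18 − 12) mod 29 = 11.
m = m₂ + h·q = 12 + 11·19 = 221.

221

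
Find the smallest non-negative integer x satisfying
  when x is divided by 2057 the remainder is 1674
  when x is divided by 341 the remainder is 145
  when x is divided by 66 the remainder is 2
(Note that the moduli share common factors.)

gcd(2057, 341) = 11 and 11 | (145 − 1674), so the pair is consistent; merging gives x ≡ 34586 (mod 63767), where 63767 = lcm(2057, 341).
gcd(63767, 66) = 11 and 11 | (2 − 34586), so the pair is consistent; merging gives x ≡ 34586 (mod 382602), where 382602 = lcm(63767, 66).
The solution is unique modulo lcm(2057, 341, 66) = 382602.

34586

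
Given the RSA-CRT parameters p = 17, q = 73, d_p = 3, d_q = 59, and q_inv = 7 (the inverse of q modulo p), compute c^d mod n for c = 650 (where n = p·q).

m₁ = c^(d_p) mod p: c ≡ 4 (mod 17), and 4^3 mod 17 = 13.
m₂ = c^(d_q) mod q: c ≡ 66 (mod 73), and 66^59 mod 73 = 21.
h = q_inv·(m₁ − m₂) mod p = 7·(13 − 21) mod 17 = 12.
m = m₂ + h·q = 21 + 12·73 = 897.

897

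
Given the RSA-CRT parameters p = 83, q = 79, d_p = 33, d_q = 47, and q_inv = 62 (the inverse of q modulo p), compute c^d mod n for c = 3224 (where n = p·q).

m₁ = c^(d_p) mod p: c ≡ 70 (mod 83), and 70^33 mod 83 = 41.
m₂ = c^(d_q) mod q: c ≡ 64 (mod 79), and 64^47 mod 79 = 38.
h = q_inv·(m₁ − m₂) mod p = 62·(41 − 38) mod 83 = 20.
m = m₂ + h·q = 38 + 20·79 = 1618.

1618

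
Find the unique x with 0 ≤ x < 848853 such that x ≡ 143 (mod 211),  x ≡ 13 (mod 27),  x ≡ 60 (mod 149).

336055

The moduli are pairwise coprime; N = 211·27·149 = 848853.
N/211 = 4023; 4023 ≡ 14 (mod 211); 14·196 ≡ 1, so inverse 196.
N/27 = 31439; 31439 ≡ 11 (mod 27); 11·5 ≡ 1, so inverse 5.
N/149 = 5697; 5697 ≡ 35 (mod 149); 35·132 ≡ 1, so inverse 132.
x ≡ 143·4023·196 + 13·31439·5 + 60·5697·132 = 159920419.
159920419 mod 848853 = 336055.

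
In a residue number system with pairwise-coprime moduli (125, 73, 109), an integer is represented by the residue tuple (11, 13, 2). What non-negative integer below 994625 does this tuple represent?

Combine the congruences pairwise.
From x ≡ 11 (mod 125) write x = 11 + 125t. Substituting into x ≡ 13 (mod 73) gives 125t ≡ 2 (mod 73), and since 52⁻¹ ≡ 66 (mod 73), t ≡ 59. Hence x ≡ 11 + 125·59 = 7386 (mod 9125).
From x ≡ 7386 (mod 9125) write x = 7386 + 9125t. Substituting into x ≡ 2 (mod 109) gives 9125t ≡ 28 (mod 109), and since 78⁻¹ ≡ 7 (mod 109), t ≡ 87. Hence x ≡ 7386 + 9125·87 = 801261 (mod 994625).

801261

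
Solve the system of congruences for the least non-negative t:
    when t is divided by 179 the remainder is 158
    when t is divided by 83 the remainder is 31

Combine the congruences pairwise.
From t ≡ 158 (mod 179) write t = 158 + 179s. Substituting into t ≡ 31 (mod 83) gives 179s ≡ 39 (mod 83), and since 13⁻¹ ≡ 32 (mod 83), s ≡ 3. Hence t ≡ 158 + 179·3 = 695 (mod 14857).

695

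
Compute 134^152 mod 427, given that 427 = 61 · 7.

22

Mod 61: 134 ≡ 12; by Fermat, exponent reduces to 152 mod 60 = 32; 12^32 ≡ 22 (mod 61).
Mod 7: 134 ≡ 1; by Fermat, exponent reduces to 152 mod 6 = 2; 1^2 ≡ 1 (mod 7).
Combine by CRT: x ≡ 22 (mod 61), x ≡ 1 (mod 7) ⇒ x ≡ 22 (mod 427).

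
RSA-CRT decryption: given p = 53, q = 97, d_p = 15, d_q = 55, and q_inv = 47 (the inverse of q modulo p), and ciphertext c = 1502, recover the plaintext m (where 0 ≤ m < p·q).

m₁ = c^(d_p) mod p: c ≡ 18 (mod 53), and 18^15 mod 53 = 32.
m₂ = c^(d_q) mod q: c ≡ 47 (mod 97), and 47^55 mod 97 = 64.
h = q_inv·(m₁ − m₂) mod p = 47·(32 − 64) mod 53 = 33.
m = m₂ + h·q = 64 + 33·97 = 3265.

3265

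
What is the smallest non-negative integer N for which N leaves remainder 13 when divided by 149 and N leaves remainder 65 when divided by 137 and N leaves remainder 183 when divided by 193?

From N ≡ 13 (mod 149) write N = 13 + 149t. Substituting into N ≡ 65 (mod 137) gives 149t ≡ 52 (mod 137), and since 12⁻¹ ≡ 80 (mod 137), t ≡ 50. Hence N ≡ 13 + 149·50 = 7463 (mod 20413).
From N ≡ 7463 (mod 20413) write N = 7463 + 20413t. Substituting into N ≡ 183 (mod 193) gives 20413t ≡ 54 (mod 193), and since 148⁻¹ ≡ 30 (mod 193), t ≡ 76. Hence N ≡ 7463 + 20413·76 = 1558851 (mod 3939709).

1558851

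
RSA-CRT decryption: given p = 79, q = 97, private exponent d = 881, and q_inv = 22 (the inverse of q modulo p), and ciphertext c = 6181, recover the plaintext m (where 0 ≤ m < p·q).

1040

d_p = d mod (p−1) = 881 mod 78 = 23; d_q = d mod (q−1) = 17.
m₁ = c^(d_p) mod p: c ≡ 19 (mod 79), and 19^23 mod 79 = 13.
m₂ = c^(d_q) mod q: c ≡ 70 (mod 97), and 70^17 mod 97 = 70.
h = q_inv·(m₁ − m₂) mod p = 22·(13 − 70) mod 79 = 10.
m = m₂ + h·q = 70 + 10·97 = 1040.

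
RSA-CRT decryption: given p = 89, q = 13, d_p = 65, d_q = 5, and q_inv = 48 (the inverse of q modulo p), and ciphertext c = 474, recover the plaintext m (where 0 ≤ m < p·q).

483

m₁ = c^(d_p) mod p: c ≡ 29 (mod 89), and 29^65 mod 89 = 38.
m₂ = c^(d_q) mod q: c ≡ 6 (mod 13), and 6^5 mod 13 = 2.
h = q_inv·(m₁ − m₂) mod p = 48·(38 − 2) mod 89 = 37.
m = m₂ + h·q = 2 + 37·13 = 483.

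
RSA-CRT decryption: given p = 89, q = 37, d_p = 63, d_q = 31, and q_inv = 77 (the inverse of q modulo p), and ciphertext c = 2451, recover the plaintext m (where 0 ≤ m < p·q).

863

m₁ = c^(d_p) mod p: c ≡ 48 (mod 89), and 48^63 mod 89 = 62.
m₂ = c^(d_q) mod q: c ≡ 9 (mod 37), and 9^31 mod 37 = 12.
h = q_inv·(m₁ − m₂) mod p = 77·(62 − 12) mod 89 = 23.
m = m₂ + h·q = 12 + 23·37 = 863.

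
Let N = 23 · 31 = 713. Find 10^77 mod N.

Mod 23: 10 ≡ 10; by Fermat, exponent reduces to 77 mod 22 = 11; 10^11 ≡ 22 (mod 23).
Mod 31: 10 ≡ 10; by Fermat, exponent reduces to 77 mod 30 = 17; 10^17 ≡ 7 (mod 31).
Combine by CRT: x ≡ 22 (mod 23), x ≡ 7 (mod 31) ⇒ x ≡ 689 (mod 713).

689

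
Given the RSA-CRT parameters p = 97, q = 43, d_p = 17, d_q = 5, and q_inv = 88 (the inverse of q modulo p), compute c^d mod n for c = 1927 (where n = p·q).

987

m₁ = c^(d_p) mod p: c ≡ 84 (mod 97), and 84^17 mod 97 = 17.
m₂ = c^(d_q) mod q: c ≡ 35 (mod 43), and 35^5 mod 43 = 41.
h = q_inv·(m₁ − m₂) mod p = 88·(17 − 41) mod 97 = 22.
m = m₂ + h·q = 41 + 22·43 = 987.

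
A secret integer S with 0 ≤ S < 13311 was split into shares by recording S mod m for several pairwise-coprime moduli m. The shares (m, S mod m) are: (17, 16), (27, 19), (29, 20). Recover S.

From S ≡ 16 (mod 17) write S = 16 + 17t. Substituting into S ≡ 19 (mod 27) gives 17t ≡ 3 (mod 27), and since 17⁻¹ ≡ 8 (mod 27), t ≡ 24. Hence S ≡ 16 + 17·24 = 424 (mod 459).
From S ≡ 424 (mod 459) write S = 424 + 459t. Substituting into S ≡ 20 (mod 29) gives 459t ≡ 2 (mod 29), and since 24⁻¹ ≡ 23 (mod 29), t ≡ 17. Hence S ≡ 424 + 459·17 = 8227 (mod 13311).

8227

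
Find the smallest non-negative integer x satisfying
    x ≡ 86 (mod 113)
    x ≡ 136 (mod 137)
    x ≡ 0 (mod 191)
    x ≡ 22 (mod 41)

From x ≡ 86 (mod 113) write x = 86 + 113t. Substituting into x ≡ 136 (mod 137) gives 113t ≡ 50 (mod 137), and since 113⁻¹ ≡ 97 (mod 137), t ≡ 55. Hence x ≡ 86 + 113·55 = 6301 (mod 15481).
From x ≡ 6301 (mod 15481) write x = 6301 + 15481t. Substituting into x ≡ 0 (mod 191) gives 15481t ≡ 2 (mod 191), and since 10⁻¹ ≡ 172 (mod 191), t ≡ 153. Hence x ≡ 6301 + 15481·153 = 2374894 (mod 2956871).
From x ≡ 2374894 (mod 2956871) write x = 2374894 + 2956871t. Substituting into x ≡ 22 (mod 41) gives 2956871t ≡ 12 (mod 41), and since 33⁻¹ ≡ 5 (mod 41), t ≡ 19. Hence x ≡ 2374894 + 2956871·19 = 58555443 (mod 121231711).

58555443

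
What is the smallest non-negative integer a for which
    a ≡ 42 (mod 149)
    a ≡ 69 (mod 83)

From a ≡ 42 (mod 149) write a = 42 + 149t. Substituting into a ≡ 69 (mod 83) gives 149t ≡ 27 (mod 83), and since 66⁻¹ ≡ 39 (mod 83), t ≡ 57. Hence a ≡ 42 + 149·57 = 8535 (mod 12367).

8535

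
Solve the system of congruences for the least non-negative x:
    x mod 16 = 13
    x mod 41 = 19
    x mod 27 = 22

Combine the congruences pairwise.
From x ≡ 13 (mod 16) write x = 13 + 16t. Substituting into x ≡ 19 (mod 41) gives 16t ≡ 6 (mod 41), and since 16⁻¹ ≡ 18 (mod 41), t ≡ 26. Hence x ≡ 13 + 16·26 = 429 (mod 656).
From x ≡ 429 (mod 656) write x = 429 + 656t. Substituting into x ≡ 22 (mod 27) gives 656t ≡ 25 (mod 27), and since 8⁻¹ ≡ 17 (mod 27), t ≡ 20. Hence x ≡ 429 + 656·20 = 13549 (mod 17712).

13549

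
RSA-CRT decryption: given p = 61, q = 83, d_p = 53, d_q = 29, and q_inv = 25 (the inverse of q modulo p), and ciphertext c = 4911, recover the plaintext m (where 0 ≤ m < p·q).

2141

m₁ = c^(d_p) mod p: c ≡ 31 (mod 61), and 31^53 mod 61 = 6.
m₂ = c^(d_q) mod q: c ≡ 14 (mod 83), and 14^29 mod 83 = 66.
h = q_inv·(m₁ − m₂) mod p = 25·(6 − 66) mod 61 = 25.
m = m₂ + h·q = 66 + 25·83 = 2141.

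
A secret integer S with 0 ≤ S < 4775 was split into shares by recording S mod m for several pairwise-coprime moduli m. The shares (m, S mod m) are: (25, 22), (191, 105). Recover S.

2397

Combine the congruences pairwise.
From S ≡ 22 (mod 25) write S = 22 + 25t. Substituting into S ≡ 105 (mod 191) gives 25t ≡ 83 (mod 191), and since 25⁻¹ ≡ 107 (mod 191), t ≡ 95. Hence S ≡ 22 + 25·95 = 2397 (mod 4775).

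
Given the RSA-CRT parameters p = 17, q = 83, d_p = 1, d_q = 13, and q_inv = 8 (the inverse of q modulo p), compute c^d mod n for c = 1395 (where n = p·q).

m₁ = c^(d_p) mod p: c ≡ 1 (mod 17), and 1^1 mod 17 = 1.
m₂ = c^(d_q) mod q: c ≡ 67 (mod 83), and 67^13 mod 83 = 56.
h = q_inv·(m₁ − m₂) mod p = 8·(1 − 56) mod 17 = 2.
m = m₂ + h·q = 56 + 2·83 = 222.

222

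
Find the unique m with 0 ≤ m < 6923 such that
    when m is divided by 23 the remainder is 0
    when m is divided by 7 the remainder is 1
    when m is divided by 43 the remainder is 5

The moduli are pairwise coprime; N = 23·7·43 = 6923.
N/23 = 301; 301 ≡ 2 (mod 23); 2·12 ≡ 1, so inverse 12.
N/7 = 989; 989 ≡ 2 (mod 7); 2·4 ≡ 1, so inverse 4.
N/43 = 161; 161 ≡ 32 (mod 43); 32·39 ≡ 1, so inverse 39.
m ≡ 0·301·12 + 1·989·4 + 5·161·39 = 35351.
35351 mod 6923 = 736.

736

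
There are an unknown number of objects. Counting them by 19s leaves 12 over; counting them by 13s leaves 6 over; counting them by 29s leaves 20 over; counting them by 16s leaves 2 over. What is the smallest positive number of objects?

106450

Combine the congruences pairwise.
From N ≡ 12 (mod 19) write N = 12 + 19t. Substituting into N ≡ 6 (mod 13) gives 19t ≡ 7 (mod 13), and since 6⁻¹ ≡ 11 (mod 13), t ≡ 12. Hence N ≡ 12 + 19·12 = 240 (mod 247).
From N ≡ 240 (mod 247) write N = 240 + 247t. Substituting into N ≡ 20 (mod 29) gives 247t ≡ 12 (mod 29), and since 15⁻¹ ≡ 2 (mod 29), t ≡ 24. Hence N ≡ 240 + 247·24 = 6168 (mod 7163).
From N ≡ 6168 (mod 7163) write N = 6168 + 7163t. Substituting into N ≡ 2 (mod 16) gives 7163t ≡ 10 (mod 16), and since 11⁻¹ ≡ 3 (mod 16), t ≡ 14. Hence N ≡ 6168 + 7163·14 = 106450 (mod 114608).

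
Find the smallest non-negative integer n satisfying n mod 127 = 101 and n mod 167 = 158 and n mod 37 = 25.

270865

The moduli are pairwise coprime; M = 127·167·37 = 784733.
M/127 = 6179; 6179 ≡ 83 (mod 127); 83·101 ≡ 1, so inverse 101.
M/167 = 4699; 4699 ≡ 23 (mod 167); 23·138 ≡ 1, so inverse 138.
M/37 = 21209; 21209 ≡ 8 (mod 37); 8·14 ≡ 1, so inverse 14.
n ≡ 101·6179·101 + 158·4699·138 + 25·21209·14 = 172912125.
172912125 mod 784733 = 270865.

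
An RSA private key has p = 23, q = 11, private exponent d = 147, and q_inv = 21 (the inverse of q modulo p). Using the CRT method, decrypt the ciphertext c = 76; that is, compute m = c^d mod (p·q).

175

d_p = d mod (p−1) = 147 mod 22 = 15; d_q = d mod (q−1) = 7.
m₁ = c^(d_p) mod p: c ≡ 7 (mod 23), and 7^15 mod 23 = 14.
m₂ = c^(d_q) mod q: c ≡ 10 (mod 11), and 10^7 mod 11 = 10.
h = q_inv·(m₁ − m₂) mod p = 21·(14 − 10) mod 23 = 15.
m = m₂ + h·q = 10 + 15·11 = 175.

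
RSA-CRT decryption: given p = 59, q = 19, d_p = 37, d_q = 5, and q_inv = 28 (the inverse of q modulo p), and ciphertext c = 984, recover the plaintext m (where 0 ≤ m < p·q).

m₁ = c^(d_p) mod p: c ≡ 40 (mod 59), and 40^37 mod 59 = 18.
m₂ = c^(d_q) mod q: c ≡ 15 (mod 19), and 15^5 mod 19 = 2.
h = q_inv·(m₁ − m₂) mod p = 28·(18 − 2) mod 59 = 35.
m = m₂ + h·q = 2 + 35·19 = 667.

667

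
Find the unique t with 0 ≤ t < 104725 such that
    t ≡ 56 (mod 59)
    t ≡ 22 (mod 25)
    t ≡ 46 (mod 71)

The moduli are pairwise coprime; N = 59·25·71 = 104725.
N/59 = 1775; 1775 ≡ 5 (mod 59); 5·12 ≡ 1, so inverse 12.
N/25 = 4189; 4189 ≡ 14 (mod 25); 14·9 ≡ 1, so inverse 9.
N/71 = 1475; 1475 ≡ 55 (mod 71); 55·31 ≡ 1, so inverse 31.
t ≡ 56·1775·12 + 22·4189·9 + 46·1475·31 = 4125572.
4125572 mod 104725 = 41297.

41297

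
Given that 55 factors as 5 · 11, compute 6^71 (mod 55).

Mod 5: 6 ≡ 1; by Fermat, exponent reduces to 71 mod 4 = 3; 1^3 ≡ 1 (mod 5).
Mod 11: 6 ≡ 6; by Fermat, exponent reduces to 71 mod 10 = 1; 6^1 ≡ 6 (mod 11).
Combine by CRT: x ≡ 1 (mod 5), x ≡ 6 (mod 11) ⇒ x ≡ 6 (mod 55).

6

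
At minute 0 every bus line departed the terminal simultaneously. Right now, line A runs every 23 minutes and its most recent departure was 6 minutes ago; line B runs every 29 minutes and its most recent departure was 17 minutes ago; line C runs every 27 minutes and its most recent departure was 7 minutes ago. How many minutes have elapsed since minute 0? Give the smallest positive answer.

The moduli are pairwise coprime; N = 23·29·27 = 18009.
N/23 = 783; 783 ≡ 1 (mod 23), inverse 1.
N/29 = 621; 621 ≡ 12 (mod 29); 12·17 ≡ 1, so inverse 17.
N/27 = 667; 667 ≡ 19 (mod 27); 19·10 ≡ 1, so inverse 10.
t ≡ 6·783·1 + 17·621·17 + 7·667·10 = 230857.
230857 mod 18009 = 14749.

14749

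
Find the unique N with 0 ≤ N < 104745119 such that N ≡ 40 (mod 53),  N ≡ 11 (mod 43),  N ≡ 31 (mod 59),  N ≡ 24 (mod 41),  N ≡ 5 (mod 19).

99624776

From N ≡ 40 (mod 53) write N = 40 + 53t. Substituting into N ≡ 11 (mod 43) gives 53t ≡ 14 (mod 43), and since 10⁻¹ ≡ 13 (mod 43), t ≡ 10. Hence N ≡ 40 + 53·10 = 570 (mod 2279).
From N ≡ 570 (mod 2279) write N = 570 + 2279t. Substituting into N ≡ 31 (mod 59) gives 2279t ≡ 51 (mod 59), and since 37⁻¹ ≡ 8 (mod 59), t ≡ 54. Hence N ≡ 570 + 2279·54 = 123636 (mod 134461).
From N ≡ 123636 (mod 134461) write N = 123636 + 134461t. Substituting into N ≡ 24 (mod 41) gives 134461t ≡ 3 (mod 41), and since 22⁻¹ ≡ 28 (mod 41), t ≡ 2. Hence N ≡ 123636 + 134461·2 = 392558 (mod 5512901).
From N ≡ 392558 (mod 5512901) write N = 392558 + 5512901t. Substituting into N ≡ 5 (mod 19) gives 5512901t ≡ 6 (mod 19), and since 13⁻¹ ≡ 3 (mod 19), t ≡ 18. Hence N ≡ 392558 + 5512901·18 = 99624776 (mod 104745119).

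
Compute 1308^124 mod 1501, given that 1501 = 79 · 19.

Mod 79: 1308 ≡ 44; by Fermat, exponent reduces to 124 mod 78 = 46; 44^46 ≡ 45 (mod 79).
Mod 19: 1308 ≡ 16; by Fermat, exponent reduces to 124 mod 18 = 16; 16^16 ≡ 17 (mod 19).
Combine by CRT: x ≡ 45 (mod 79), x ≡ 17 (mod 19) ⇒ x ≡ 1309 (mod 1501).

1309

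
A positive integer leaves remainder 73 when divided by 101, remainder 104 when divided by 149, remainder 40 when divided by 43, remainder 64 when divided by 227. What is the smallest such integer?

From k ≡ 73 (mod 101) write k = 73 + 101t. Substituting into k ≡ 104 (mod 149) gives 101t ≡ 31 (mod 149), and since 101⁻¹ ≡ 90 (mod 149), t ≡ 108. Hence k ≡ 73 + 101·108 = 10981 (mod 15049).
From k ≡ 10981 (mod 15049) write k = 10981 + 15049t. Substituting into k ≡ 40 (mod 43) gives 15049t ≡ 24 (mod 43), and since 42⁻¹ ≡ 42 (mod 43), t ≡ 19. Hence k ≡ 10981 + 15049·19 = 296912 (mod 647107).
From k ≡ 296912 (mod 647107) write k = 296912 + 647107t. Substituting into k ≡ 64 (mod 227) gives 647107t ≡ 68 (mod 227), and since 157⁻¹ ≡ 107 (mod 227), t ≡ 12. Hence k ≡ 296912 + 647107·12 = 8062196 (mod 146893289).

8062196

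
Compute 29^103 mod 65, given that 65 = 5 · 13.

29

Mod 5: 29 ≡ 4; by Fermat, exponent reduces to 103 mod 4 = 3; 4^3 ≡ 4 (mod 5).
Mod 13: 29 ≡ 3; by Fermat, exponent reduces to 103 mod 12 = 7; 3^7 ≡ 3 (mod 13).
Combine by CRT: x ≡ 4 (mod 5), x ≡ 3 (mod 13) ⇒ x ≡ 29 (mod 65).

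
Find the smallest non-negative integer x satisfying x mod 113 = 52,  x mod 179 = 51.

Combine the congruences pairwise.
From x ≡ 52 (mod 113) write x = 52 + 113t. Substituting into x ≡ 51 (mod 179) gives 113t ≡ 178 (mod 179), and since 113⁻¹ ≡ 160 (mod 179), t ≡ 19. Hence x ≡ 52 + 113·19 = 2199 (mod 20227).

2199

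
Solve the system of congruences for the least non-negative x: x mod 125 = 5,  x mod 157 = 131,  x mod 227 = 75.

The moduli are pairwise coprime; N = 125·157·227 = 4454875.
N/125 = 35639; 35639 ≡ 14 (mod 125); 14·9 ≡ 1, so inverse 9.
N/157 = 28375; 28375 ≡ 115 (mod 157); 115·71 ≡ 1, so inverse 71.
N/227 = 19625; 19625 ≡ 103 (mod 227); 103·108 ≡ 1, so inverse 108.
x ≡ 5·35639·9 + 131·28375·71 + 75·19625·108 = 424482130.
424482130 mod 4454875 = 1269005.

1269005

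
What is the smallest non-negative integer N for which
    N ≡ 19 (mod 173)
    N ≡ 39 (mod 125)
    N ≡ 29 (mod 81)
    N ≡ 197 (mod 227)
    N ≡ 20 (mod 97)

From N ≡ 19 (mod 173) write N = 19 + 173t. Substituting into N ≡ 39 (mod 125) gives 173t ≡ 20 (mod 125), and since 48⁻¹ ≡ 112 (mod 125), t ≡ 115. Hence N ≡ 19 + 173·115 = 19914 (mod 21625).
From N ≡ 19914 (mod 21625) write N = 19914 + 21625t. Substituting into N ≡ 29 (mod 81) gives 21625t ≡ 41 (mod 81), and since 79⁻¹ ≡ 40 (mod 81), t ≡ 20. Hence N ≡ 19914 + 21625·20 = 452414 (mod 1751625).
From N ≡ 452414 (mod 1751625) write N = 452414 + 1751625t. Substituting into N ≡ 197 (mod 227) gives 1751625t ≡ 194 (mod 227), and since 93⁻¹ ≡ 83 (mod 227), t ≡ 212. Hence N ≡ 452414 + 1751625·212 = 371796914 (mod 397618875).
From N ≡ 371796914 (mod 397618875) write N = 371796914 + 397618875t. Substituting into N ≡ 20 (mod 97) gives 397618875t ≡ 32 (mod 97), and since 64⁻¹ ≡ 47 (mod 97), t ≡ 49. Hence N ≡ 371796914 + 397618875·49 = 19855121789 (mod 38569030875).

19855121789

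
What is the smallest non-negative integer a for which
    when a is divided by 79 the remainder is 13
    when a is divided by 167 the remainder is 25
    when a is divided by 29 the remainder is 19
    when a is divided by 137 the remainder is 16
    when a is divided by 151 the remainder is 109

2800455924

The moduli are pairwise coprime; N = 79·167·29·137·151 = 7914784139.
N/79 = 100187141; 100187141 ≡ 52 (mod 79); 52·38 ≡ 1, so inverse 38.
N/167 = 47393917; 47393917 ≡ 152 (mod 167); 152·89 ≡ 1, so inverse 89.
N/29 = 272923591; 272923591 ≡ 9 (mod 29); 9·13 ≡ 1, so inverse 13.
N/137 = 57772147; 57772147 ≡ 69 (mod 137); 69·2 ≡ 1, so inverse 2.
N/151 = 52415789; 52415789 ≡ 65 (mod 151); 65·79 ≡ 1, so inverse 79.
a ≡ 13·100187141·38 + 25·47393917·89 + 19·272923591·13 + 16·57772147·2 + 109·52415789·79 = 675557107739.
675557107739 mod 7914784139 = 2800455924.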